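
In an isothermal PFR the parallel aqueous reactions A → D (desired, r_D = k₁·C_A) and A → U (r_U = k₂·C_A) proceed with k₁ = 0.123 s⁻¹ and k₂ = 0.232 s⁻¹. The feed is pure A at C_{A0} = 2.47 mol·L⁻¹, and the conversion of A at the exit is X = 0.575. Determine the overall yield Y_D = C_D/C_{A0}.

0.199

C_A = C_{A0}(1−X) = 1.050 mol·L⁻¹.
Both paths are first order in A, so the instantaneous fraction to D is constant: dC_D/d(−C_A) = k₁/(k₁+k₂) = 0.3465.
C_D = 0.3465·(C_{A0}−C_A) = 0.3465×1.420 = 0.492 mol·L⁻¹.
Y_D = C_D/C_{A0} = 0.4921/2.47 = 0.199.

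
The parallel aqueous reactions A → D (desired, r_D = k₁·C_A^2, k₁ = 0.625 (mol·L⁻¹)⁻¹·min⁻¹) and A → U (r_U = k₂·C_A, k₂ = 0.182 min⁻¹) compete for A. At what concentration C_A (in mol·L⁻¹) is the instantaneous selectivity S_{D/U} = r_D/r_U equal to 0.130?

0.0379 mol·L⁻¹

S_{D/U} = (k₁/k₂)·C_A ⇒ C_A = S·k₂/k₁.
= 0.130×0.182/0.625 = 0.0379 mol·L⁻¹.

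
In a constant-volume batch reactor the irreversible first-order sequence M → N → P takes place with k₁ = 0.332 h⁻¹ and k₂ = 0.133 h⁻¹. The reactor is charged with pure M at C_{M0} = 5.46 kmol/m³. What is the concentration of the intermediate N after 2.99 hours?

Solving the coupled first-order balances gives C_N(t) = [k₁/(k₂−k₁)]·C_{M0}·(e^(−k₁t) − e^(−k₂t)).
e^(−k₁t) = e^(−0.332×2.99) = e^(−0.9927) = 0.3706; e^(−k₂t) = e^(−0.3977) = 0.6719.
C_N = 0.332×5.46/(0.133−0.332) × (0.3706−0.6719) = (-9.109)×(-0.3013) = 2.745 kmol/m³.

2.74 kmol/m³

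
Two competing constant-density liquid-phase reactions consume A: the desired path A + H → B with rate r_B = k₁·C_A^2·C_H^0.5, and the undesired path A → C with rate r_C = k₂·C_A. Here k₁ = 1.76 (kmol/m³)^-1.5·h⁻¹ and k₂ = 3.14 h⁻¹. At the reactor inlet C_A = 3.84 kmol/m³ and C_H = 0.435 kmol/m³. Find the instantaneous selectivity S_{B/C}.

S_{B/C} = r_B/r_C = (k₁·C_A^2·C_H^0.5)/(k₂·C_A) = (k₁/k₂)·C_A·C_H^0.5.
= (1.76×3.840^2×0.4350^0.5) / (3.14×3.840) = 17.12/12.06 = 1.42.

1.42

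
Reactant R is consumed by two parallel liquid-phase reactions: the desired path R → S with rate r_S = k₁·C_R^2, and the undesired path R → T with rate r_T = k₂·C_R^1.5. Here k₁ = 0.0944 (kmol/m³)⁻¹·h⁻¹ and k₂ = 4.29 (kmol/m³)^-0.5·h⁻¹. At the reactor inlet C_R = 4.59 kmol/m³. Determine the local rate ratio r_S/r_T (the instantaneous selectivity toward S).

S_{S/T} = r_S/r_T = (k₁·C_R^2)/(k₂·C_R^1.5) = (k₁/k₂)·C_R^0.5.
= (0.0944×4.590^2) / (4.29×4.590^1.5) = 1.989/42.19 = 0.0471.

0.0471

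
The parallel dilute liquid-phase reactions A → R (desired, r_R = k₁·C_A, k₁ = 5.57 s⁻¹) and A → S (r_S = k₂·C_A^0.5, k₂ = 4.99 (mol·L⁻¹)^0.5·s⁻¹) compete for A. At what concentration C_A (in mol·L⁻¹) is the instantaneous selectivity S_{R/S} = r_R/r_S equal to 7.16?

41.1 mol·L⁻¹

S_{R/S} = (k₁/k₂)·C_A^0.5 ⇒ C_A = (S·k₂/k₁)^(2).
= (7.16×4.99/5.57)^(2) = (6.414)^(2) = 41.1 mol·L⁻¹.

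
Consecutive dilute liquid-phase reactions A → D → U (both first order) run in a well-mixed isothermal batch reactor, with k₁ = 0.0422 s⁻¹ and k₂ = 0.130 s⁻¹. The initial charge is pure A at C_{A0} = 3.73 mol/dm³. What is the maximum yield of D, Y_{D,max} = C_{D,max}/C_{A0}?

For a first-order series the maximum intermediate yield is C_{D,max}/C_{A0} = (k₁/k₂)^[k₂/(k₂−k₁)].
= (0.0422/0.130)^(0.130/(0.130−0.0422)) = (0.3246)^(1.481) = 0.1890.

0.189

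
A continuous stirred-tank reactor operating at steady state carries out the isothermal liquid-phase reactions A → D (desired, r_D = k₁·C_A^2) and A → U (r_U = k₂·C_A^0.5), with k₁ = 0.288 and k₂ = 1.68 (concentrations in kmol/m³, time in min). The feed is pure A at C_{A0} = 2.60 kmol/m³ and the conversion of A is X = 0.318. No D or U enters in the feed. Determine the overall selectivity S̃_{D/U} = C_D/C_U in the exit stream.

Exit C_A = C_{A0}(1−X) = 2.60×0.682 = 1.773 kmol/m³.
In a CSTR the entire volume is at exit conditions, so r_D = 0.288×1.773^2 = 0.9055 and r_U = 1.68×1.773^0.5 = 2.237.
Overall selectivity = C_D/C_U = r_Dτ/(r_Uτ) = r_D/r_U = 0.405.

0.405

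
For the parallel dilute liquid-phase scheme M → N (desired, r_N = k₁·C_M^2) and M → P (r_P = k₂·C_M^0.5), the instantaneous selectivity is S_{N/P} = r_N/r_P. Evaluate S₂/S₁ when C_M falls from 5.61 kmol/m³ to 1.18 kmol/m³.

0.0965

S_{N/P} = (k₁/k₂)·C_M^1.5, so S₂/S₁ = (C_{M,2}/C_{M,1})^1.5.
= (1.18/5.61)^1.5 = (0.2103)^1.5 = 0.0965.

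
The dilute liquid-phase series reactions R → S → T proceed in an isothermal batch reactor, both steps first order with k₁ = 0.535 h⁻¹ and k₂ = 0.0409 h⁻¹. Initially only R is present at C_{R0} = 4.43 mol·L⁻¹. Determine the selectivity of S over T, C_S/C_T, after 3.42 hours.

10.7

For first-order series with pure R initially, C_S(t) = k₁C_{R0}/(k₂−k₁)·(e^(−k₁t) − e^(−k₂t)).
e^(−k₁t) = e^(−0.535×3.42) = e^(−1.830) = 0.1605; e^(−k₂t) = e^(−0.1399) = 0.8695.
C_S = 0.535×4.43/(0.0409−0.535) × (0.1605−0.8695) = (-4.797)×(-0.7090) = 3.401 mol·L⁻¹.
C_R = C_{R0}e^(−k₁t) = 0.7108 mol·L⁻¹, so C_T = C_{R0}−C_R−C_S = 0.3183 mol·L⁻¹; C_S/C_T = 10.7.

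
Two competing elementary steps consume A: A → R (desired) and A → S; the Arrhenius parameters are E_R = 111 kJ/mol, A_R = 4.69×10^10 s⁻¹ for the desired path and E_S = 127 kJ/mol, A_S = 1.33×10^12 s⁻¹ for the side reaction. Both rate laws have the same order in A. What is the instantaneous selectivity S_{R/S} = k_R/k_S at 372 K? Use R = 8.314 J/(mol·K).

6.22

With equal orders, S_{R/S} = k_R/k_S = (A_R/A_S)·exp[(E_S−E_R)/(RT)].
(E_S−E_R)/(RT) = (127−111)×10³/(8.314×372) = 16000/3093 = 5.173.
k_R/k_S = (4.69×10^10/1.33×10^12)·exp(5.173) = 0.03526 × 176.5 = 6.22.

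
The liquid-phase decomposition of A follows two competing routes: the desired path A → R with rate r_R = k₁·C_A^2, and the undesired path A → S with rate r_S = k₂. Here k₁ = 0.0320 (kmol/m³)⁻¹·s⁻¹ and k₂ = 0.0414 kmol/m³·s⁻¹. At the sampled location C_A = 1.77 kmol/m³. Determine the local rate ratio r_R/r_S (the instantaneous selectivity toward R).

2.42

S_{R/S} = r_R/r_S = (k₁·C_A^2)/(k₂) = (k₁/k₂)·C_A^2.
= (0.0320×1.770^2) / (0.0414) = 0.1003/0.04140 = 2.42.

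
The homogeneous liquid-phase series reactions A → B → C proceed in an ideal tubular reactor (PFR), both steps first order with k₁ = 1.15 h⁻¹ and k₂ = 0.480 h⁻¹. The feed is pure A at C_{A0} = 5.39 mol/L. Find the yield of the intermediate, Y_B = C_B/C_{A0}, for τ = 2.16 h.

For first-order series with pure A initially, C_B(τ) = k₁C_{A0}/(k₂−k₁)·(e^(−k₁τ) − e^(−k₂τ)).
e^(−k₁τ) = e^(−1.15×2.16) = e^(−2.484) = 0.08341; e^(−k₂τ) = e^(−1.037) = 0.3546.
C_B = 1.15×5.39/(0.480−1.15) × (0.08341−0.3546) = (-9.251)×(-0.2712) = 2.509 mol/L.
Y_B = C_B/C_{A0} = 2.509/5.39 = 0.465.

0.465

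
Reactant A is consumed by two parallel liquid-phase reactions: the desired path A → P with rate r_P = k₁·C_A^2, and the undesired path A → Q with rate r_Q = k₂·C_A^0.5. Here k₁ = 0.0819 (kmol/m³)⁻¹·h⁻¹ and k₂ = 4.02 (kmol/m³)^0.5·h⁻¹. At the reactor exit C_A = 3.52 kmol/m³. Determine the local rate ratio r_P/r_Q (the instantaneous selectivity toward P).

S_{P/Q} = r_P/r_Q = (k₁·C_A^2)/(k₂·C_A^0.5) = (k₁/k₂)·C_A^1.5.
= (0.0819×3.520^2) / (4.02×3.520^0.5) = 1.015/7.542 = 0.135.

0.135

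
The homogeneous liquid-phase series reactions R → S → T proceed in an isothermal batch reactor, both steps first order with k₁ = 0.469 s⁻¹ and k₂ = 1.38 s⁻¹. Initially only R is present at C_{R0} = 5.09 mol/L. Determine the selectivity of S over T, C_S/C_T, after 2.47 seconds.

0.267

Solving the coupled first-order balances gives C_S(t) = [k₁/(k₂−k₁)]·C_{R0}·(e^(−k₁t) − e^(−k₂t)).
e^(−k₁t) = e^(−0.469×2.47) = e^(−1.158) = 0.3140; e^(−k₂t) = e^(−3.409) = 0.03309.
C_S = 0.469×5.09/(1.38−0.469) × (0.3140−0.03309) = 2.620×0.2809 = 0.7361 mol/L.
C_R = C_{R0}e^(−k₁t) = 1.598 mol/L, so C_T = C_{R0}−C_R−C_S = 2.756 mol/L; C_S/C_T = 0.267.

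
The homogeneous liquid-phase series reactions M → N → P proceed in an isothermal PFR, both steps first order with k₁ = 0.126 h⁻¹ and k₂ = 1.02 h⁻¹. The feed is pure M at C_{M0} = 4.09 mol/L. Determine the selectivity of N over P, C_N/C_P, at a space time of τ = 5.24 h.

The intermediate concentration in a first-order A→B→C sequence is C_N = k₁C_{M0}(e^(−k₁τ) − e^(−k₂τ))/(k₂−k₁).
e^(−k₁τ) = e^(−0.126×5.24) = e^(−0.6602) = 0.5167; e^(−k₂τ) = e^(−5.345) = 0.004773.
C_N = 0.126×4.09/(1.02−0.126) × (0.5167−0.004773) = 0.5764×0.5120 = 0.2951 mol/L.
C_M = C_{M0}e^(−k₁τ) = 2.113 mol/L, so C_P = C_{M0}−C_M−C_N = 1.681 mol/L; C_N/C_P = 0.176.

0.176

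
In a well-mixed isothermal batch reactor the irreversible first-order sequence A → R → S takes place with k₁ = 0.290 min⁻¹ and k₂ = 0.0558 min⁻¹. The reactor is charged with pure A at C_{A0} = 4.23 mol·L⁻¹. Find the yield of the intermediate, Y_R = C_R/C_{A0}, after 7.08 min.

0.675

Solving the coupled first-order balances gives C_R(t) = [k₁/(k₂−k₁)]·C_{A0}·(e^(−k₁t) − e^(−k₂t)).
e^(−k₁t) = e^(−0.290×7.08) = e^(−2.053) = 0.1283; e^(−k₂t) = e^(−0.3951) = 0.6736.
C_R = 0.290×4.23/(0.0558−0.290) × (0.1283−0.6736) = (-5.238)×(-0.5453) = 2.856 mol·L⁻¹.
Y_R = C_R/C_{A0} = 2.856/4.23 = 0.675.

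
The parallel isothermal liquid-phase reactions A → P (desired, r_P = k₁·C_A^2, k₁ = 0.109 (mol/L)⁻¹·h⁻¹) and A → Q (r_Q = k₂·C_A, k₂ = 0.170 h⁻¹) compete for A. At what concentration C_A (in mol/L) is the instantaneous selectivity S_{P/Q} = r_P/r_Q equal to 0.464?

S_{P/Q} = (k₁/k₂)·C_A ⇒ C_A = S·k₂/k₁.
= 0.464×0.170/0.109 = 0.724 mol/L.

0.724 mol/L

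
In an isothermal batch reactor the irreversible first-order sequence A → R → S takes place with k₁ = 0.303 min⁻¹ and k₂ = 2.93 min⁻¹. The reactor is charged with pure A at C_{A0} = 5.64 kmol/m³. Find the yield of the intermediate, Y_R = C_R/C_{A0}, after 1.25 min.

0.0760

For first-order series with pure A initially, C_R(t) = k₁C_{A0}/(k₂−k₁)·(e^(−k₁t) − e^(−k₂t)).
e^(−k₁t) = e^(−0.303×1.25) = e^(−0.3787) = 0.6847; e^(−k₂t) = e^(−3.663) = 0.02567.
C_R = 0.303×5.64/(2.93−0.303) × (0.6847−0.02567) = 0.6505×0.6590 = 0.4287 kmol/m³.
Y_R = C_R/C_{A0} = 0.4287/5.64 = 0.0760.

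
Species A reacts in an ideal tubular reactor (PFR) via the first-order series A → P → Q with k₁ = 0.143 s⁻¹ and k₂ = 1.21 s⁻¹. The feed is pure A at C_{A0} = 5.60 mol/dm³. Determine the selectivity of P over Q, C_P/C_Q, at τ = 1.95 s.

For first-order series with pure A initially, C_P(τ) = k₁C_{A0}/(k₂−k₁)·(e^(−k₁τ) − e^(−k₂τ)).
e^(−k₁τ) = e^(−0.143×1.95) = e^(−0.2788) = 0.7567; e^(−k₂τ) = e^(−2.359) = 0.09447.
C_P = 0.143×5.60/(1.21−0.143) × (0.7567−0.09447) = 0.7505×0.6622 = 0.4970 mol/dm³.
C_A = C_{A0}e^(−k₁τ) = 4.237 mol/dm³, so C_Q = C_{A0}−C_A−C_P = 0.8658 mol/dm³; C_P/C_Q = 0.574.

0.574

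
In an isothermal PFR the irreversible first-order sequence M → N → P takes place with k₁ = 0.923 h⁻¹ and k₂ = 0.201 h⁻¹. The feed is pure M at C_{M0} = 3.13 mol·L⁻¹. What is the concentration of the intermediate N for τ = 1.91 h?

The intermediate concentration in a first-order A→B→C sequence is C_N = k₁C_{M0}(e^(−k₁τ) − e^(−k₂τ))/(k₂−k₁).
e^(−k₁τ) = e^(−0.923×1.91) = e^(−1.763) = 0.1715; e^(−k₂τ) = e^(−0.3839) = 0.6812.
C_N = 0.923×3.13/(0.201−0.923) × (0.1715−0.6812) = (-4.001)×(-0.5097) = 2.039 mol·L⁻¹.

2.04 mol·L⁻¹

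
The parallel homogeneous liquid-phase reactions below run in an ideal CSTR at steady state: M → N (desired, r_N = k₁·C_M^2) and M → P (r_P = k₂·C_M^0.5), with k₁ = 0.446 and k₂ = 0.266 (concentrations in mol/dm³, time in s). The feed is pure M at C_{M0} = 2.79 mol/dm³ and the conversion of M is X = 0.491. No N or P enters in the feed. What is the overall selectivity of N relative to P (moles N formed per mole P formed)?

Exit C_M = C_{M0}(1−X) = 2.79×0.509 = 1.420 mol/dm³.
In a CSTR the entire volume is at exit conditions, so r_N = 0.446×1.420^2 = 0.8995 and r_P = 0.266×1.420^0.5 = 0.3170.
Overall selectivity = C_N/C_P = r_Nτ/(r_Pτ) = r_N/r_P = 2.84.

2.84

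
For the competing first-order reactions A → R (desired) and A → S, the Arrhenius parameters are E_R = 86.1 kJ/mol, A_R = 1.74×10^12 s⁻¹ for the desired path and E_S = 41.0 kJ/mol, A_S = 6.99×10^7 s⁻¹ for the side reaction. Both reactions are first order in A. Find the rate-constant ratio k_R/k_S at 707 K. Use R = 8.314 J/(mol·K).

11.6

Since both paths have the same order in A, the concentration cancels and S_{R/S} = k_R/k_S = (A_R/A_S)·exp[(E_S−E_R)/(RT)].
(E_S−E_R)/(RT) = (41.0−86.1)×10³/(8.314×707) = -45100/5878 = -7.673.
k_R/k_S = (1.74×10^12/6.99×10^7)·exp(-7.673) = 24893 × 4.654×10^-4 = 11.6.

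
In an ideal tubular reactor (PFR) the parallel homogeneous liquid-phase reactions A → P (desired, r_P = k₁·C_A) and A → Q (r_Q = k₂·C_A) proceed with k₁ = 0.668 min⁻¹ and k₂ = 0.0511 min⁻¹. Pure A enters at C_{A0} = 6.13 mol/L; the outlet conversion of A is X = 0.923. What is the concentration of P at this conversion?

5.26 mol/L

C_A = C_{A0}(1−X) = 0.4720 mol/L.
Both paths are first order in A, so the instantaneous fraction to P is constant: dC_P/d(−C_A) = k₁/(k₁+k₂) = 0.9289.
C_P = 0.9289·(C_{A0}−C_A) = 0.9289×5.658 = 5.26 mol/L.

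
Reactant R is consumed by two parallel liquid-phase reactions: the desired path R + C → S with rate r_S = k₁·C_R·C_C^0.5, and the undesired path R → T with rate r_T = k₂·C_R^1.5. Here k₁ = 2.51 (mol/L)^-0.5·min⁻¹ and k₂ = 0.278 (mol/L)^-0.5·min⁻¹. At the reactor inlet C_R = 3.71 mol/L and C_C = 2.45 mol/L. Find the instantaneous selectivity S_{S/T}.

7.34

S_{S/T} = r_S/r_T = (k₁·C_R·C_C^0.5)/(k₂·C_R^1.5) = (k₁/k₂)·C_R^-0.5·C_C^0.5.
= (2.51×3.710×2.450^0.5) / (0.278×3.710^1.5) = 14.58/1.987 = 7.34.
The undesired path is higher order in R, so low C_R (CSTR or dilute feed) favours S.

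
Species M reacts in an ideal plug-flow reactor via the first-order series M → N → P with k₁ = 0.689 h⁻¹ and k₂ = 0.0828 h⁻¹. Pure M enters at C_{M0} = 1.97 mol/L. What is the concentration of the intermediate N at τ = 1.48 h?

1.17 mol/L

Solving the coupled first-order balances gives C_N(τ) = [k₁/(k₂−k₁)]·C_{M0}·(e^(−k₁τ) − e^(−k₂τ)).
e^(−k₁τ) = e^(−0.689×1.48) = e^(−1.020) = 0.3607; e^(−k₂τ) = e^(−0.1225) = 0.8847.
C_N = 0.689×1.97/(0.0828−0.689) × (0.3607−0.8847) = (-2.239)×(-0.5240) = 1.173 mol/L.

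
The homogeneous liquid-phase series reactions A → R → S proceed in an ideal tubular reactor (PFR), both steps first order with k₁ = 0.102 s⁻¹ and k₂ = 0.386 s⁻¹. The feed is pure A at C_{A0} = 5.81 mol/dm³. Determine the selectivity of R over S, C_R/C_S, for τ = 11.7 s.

For first-order series with pure A initially, C_R(τ) = k₁C_{A0}/(k₂−k₁)·(e^(−k₁τ) − e^(−k₂τ)).
e^(−k₁τ) = e^(−0.102×11.7) = e^(−1.193) = 0.3032; e^(−k₂τ) = e^(−4.516) = 0.01093.
C_R = 0.102×5.81/(0.386−0.102) × (0.3032−0.01093) = 2.087×0.2923 = 0.6099 mol/dm³.
C_A = C_{A0}e^(−k₁τ) = 1.762 mol/dm³, so C_S = C_{A0}−C_A−C_R = 3.439 mol/dm³; C_R/C_S = 0.177.

0.177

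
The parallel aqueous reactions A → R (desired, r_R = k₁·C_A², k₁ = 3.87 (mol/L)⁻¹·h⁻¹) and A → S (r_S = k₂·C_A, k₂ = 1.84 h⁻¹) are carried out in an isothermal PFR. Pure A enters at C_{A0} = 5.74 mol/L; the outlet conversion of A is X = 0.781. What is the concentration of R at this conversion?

C_A = C_{A0}(1−X) = 1.257 mol/L.
Along a PFR/batch, dC_S/dC_A = −r_S/(r_R+r_S) = −k₂/(k₂+k₁·C_A).
Integrating from C_{A0} to C_A: C_S = (1.84/3.87)·ln[(1.84+3.87·5.74)/(1.84+3.87·1.26)] = 0.4755·ln(24.05/6.705) = 0.6074 mol/L.
Then C_R = (C_{A0}−C_A) − C_S = 4.483 − 0.6074 = 3.876 mol/L.

3.88 mol/L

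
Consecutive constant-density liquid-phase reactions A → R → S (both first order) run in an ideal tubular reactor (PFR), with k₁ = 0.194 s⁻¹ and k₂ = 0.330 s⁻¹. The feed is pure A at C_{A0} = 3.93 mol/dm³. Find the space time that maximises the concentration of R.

3.91 s

The intermediate peaks when r₁ = r₂, i.e. k₁e^(−k₁τ) = k₂e^(−k₂τ), giving τ_opt = ln(k₂/k₁)/(k₂−k₁).
= ln(0.330/0.194)/(0.330−0.194) = ln(1.701)/0.1360 = 0.5312/0.1360 = 3.91 s.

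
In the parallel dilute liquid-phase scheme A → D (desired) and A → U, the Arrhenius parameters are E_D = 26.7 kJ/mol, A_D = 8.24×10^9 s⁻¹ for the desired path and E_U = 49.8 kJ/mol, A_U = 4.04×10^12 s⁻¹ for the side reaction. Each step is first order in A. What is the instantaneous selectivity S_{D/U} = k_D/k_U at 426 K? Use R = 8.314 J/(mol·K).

1.39

k_D/k_U = (A_D/A_U)·exp[−(E_D−E_U)/(RT)] = (A_D/A_U)·exp[(E_U−E_D)/(RT)].
(E_U−E_D)/(RT) = (49.8−26.7)×10³/(8.314×426) = 23100/3542 = 6.522.
k_D/k_U = (8.24×10^9/4.04×10^12)·exp(6.522) = 0.002040 × 680.1 = 1.39.
Since E_D < E_U, lowering the temperature improves selectivity toward D.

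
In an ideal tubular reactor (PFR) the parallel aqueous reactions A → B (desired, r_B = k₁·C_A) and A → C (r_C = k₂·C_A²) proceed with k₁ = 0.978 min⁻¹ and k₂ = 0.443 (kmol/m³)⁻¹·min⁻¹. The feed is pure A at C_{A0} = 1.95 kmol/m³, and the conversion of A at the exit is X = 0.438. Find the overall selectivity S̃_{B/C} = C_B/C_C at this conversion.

1.47

C_A = C_{A0}(1−X) = 1.096 kmol/m³.
Along a PFR/batch, dC_B/dC_A = −r_B/(r_B+r_C) = −k₁/(k₁+k₂·C_A).
Integrating from C_{A0} to C_A: C_B = (0.978/0.443)·ln[(0.978+0.443·1.95)/(0.978+0.443·1.10)] = 2.208·ln(1.842/1.463) = 0.5077 kmol/m³.
C_C = (C_{A0}−C_A)−C_B = 0.3464 kmol/m³; S̃_{B/C} = 0.5077/0.3464 = 1.47.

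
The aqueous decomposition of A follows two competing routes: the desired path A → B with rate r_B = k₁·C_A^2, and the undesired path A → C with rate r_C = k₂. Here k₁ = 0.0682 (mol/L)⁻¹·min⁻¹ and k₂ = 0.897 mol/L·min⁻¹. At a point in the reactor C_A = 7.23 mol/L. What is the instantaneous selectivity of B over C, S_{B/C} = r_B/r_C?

S_{B/C} = r_B/r_C = (k₁·C_A^2)/(k₂) = (k₁/k₂)·C_A^2.
= (0.0682×7.230^2) / (0.897) = 3.565/0.8970 = 3.97.
Since the desired path is higher order in A, keeping C_A high (PFR or concentrated feed) favours B.

3.97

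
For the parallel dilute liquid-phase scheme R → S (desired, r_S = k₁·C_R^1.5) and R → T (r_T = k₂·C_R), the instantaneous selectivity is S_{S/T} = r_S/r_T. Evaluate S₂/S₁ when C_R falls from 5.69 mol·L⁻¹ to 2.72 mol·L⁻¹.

0.691

S_{S/T} = (k₁/k₂)·C_R^0.5, so S₂/S₁ = (C_{R,2}/C_{R,1})^0.5.
= (2.72/5.69)^0.5 = (0.4780)^0.5 = 0.691.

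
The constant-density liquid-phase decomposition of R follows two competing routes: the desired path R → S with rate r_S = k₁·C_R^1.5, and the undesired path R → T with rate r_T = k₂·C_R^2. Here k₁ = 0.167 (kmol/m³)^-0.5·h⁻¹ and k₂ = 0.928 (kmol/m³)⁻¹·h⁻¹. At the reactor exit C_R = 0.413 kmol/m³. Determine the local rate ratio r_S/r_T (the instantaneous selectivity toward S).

S_{S/T} = r_S/r_T = (k₁·C_R^1.5)/(k₂·C_R^2) = (k₁/k₂)·C_R^-0.5.
= (0.167×0.4130^1.5) / (0.928×0.4130^2) = 0.04432/0.1583 = 0.280.
The undesired path is higher order in R, so low C_R (CSTR or dilute feed) favours S.

0.280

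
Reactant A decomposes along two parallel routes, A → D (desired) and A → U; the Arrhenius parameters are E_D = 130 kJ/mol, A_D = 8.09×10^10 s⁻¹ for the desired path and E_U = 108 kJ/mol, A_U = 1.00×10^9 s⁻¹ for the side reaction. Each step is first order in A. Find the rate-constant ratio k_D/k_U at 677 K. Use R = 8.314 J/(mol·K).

Since both paths have the same order in A, the concentration cancels and S_{D/U} = k_D/k_U = (A_D/A_U)·exp[(E_U−E_D)/(RT)].
(E_U−E_D)/(RT) = (108−130)×10³/(8.314×677) = -22000/5629 = -3.909.
k_D/k_U = (8.09×10^10/1.00×10^9)·exp(-3.909) = 80.90 × 0.02007 = 1.62.

1.62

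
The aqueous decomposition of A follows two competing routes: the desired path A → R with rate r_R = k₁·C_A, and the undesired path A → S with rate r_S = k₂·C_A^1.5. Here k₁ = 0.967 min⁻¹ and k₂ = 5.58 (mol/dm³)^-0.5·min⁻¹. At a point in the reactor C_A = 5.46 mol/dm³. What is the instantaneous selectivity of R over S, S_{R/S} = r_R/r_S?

0.0742

S_{R/S} = r_R/r_S = (k₁·C_A)/(k₂·C_A^1.5) = (k₁/k₂)·C_A^-0.5.
= (0.967×5.460) / (5.58×5.460^1.5) = 5.280/71.19 = 0.0742.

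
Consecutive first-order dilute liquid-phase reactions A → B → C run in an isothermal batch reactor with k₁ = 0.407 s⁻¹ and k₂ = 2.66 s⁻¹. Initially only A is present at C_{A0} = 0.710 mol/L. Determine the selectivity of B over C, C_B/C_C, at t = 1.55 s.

Solving the coupled first-order balances gives C_B(t) = [k₁/(k₂−k₁)]·C_{A0}·(e^(−k₁t) − e^(−k₂t)).
e^(−k₁t) = e^(−0.407×1.55) = e^(−0.6309) = 0.5321; e^(−k₂t) = e^(−4.123) = 0.01620.
C_B = 0.407×0.710/(2.66−0.407) × (0.5321−0.01620) = 0.1283×0.5159 = 0.06617 mol/L.
C_A = C_{A0}e^(−k₁t) = 0.3778 mol/L, so C_C = C_{A0}−C_A−C_B = 0.2660 mol/L; C_B/C_C = 0.249.

0.249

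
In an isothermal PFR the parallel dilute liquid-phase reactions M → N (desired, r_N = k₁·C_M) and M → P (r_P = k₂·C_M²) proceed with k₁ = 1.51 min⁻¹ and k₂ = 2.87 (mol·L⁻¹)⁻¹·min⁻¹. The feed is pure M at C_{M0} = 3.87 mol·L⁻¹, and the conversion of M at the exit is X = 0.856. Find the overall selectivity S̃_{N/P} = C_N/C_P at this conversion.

0.286

C_M = C_{M0}(1−X) = 0.5573 mol·L⁻¹.
Along a PFR/batch, dC_N/dC_M = −r_N/(r_N+r_P) = −k₁/(k₁+k₂·C_M).
Integrating from C_{M0} to C_M: C_N = (1.51/2.87)·ln[(1.51+2.87·3.87)/(1.51+2.87·0.557)] = 0.5261·ln(12.62/3.109) = 0.7369 mol·L⁻¹.
C_P = (C_{M0}−C_M)−C_N = 2.576 mol·L⁻¹; S̃_{N/P} = 0.7369/2.576 = 0.286.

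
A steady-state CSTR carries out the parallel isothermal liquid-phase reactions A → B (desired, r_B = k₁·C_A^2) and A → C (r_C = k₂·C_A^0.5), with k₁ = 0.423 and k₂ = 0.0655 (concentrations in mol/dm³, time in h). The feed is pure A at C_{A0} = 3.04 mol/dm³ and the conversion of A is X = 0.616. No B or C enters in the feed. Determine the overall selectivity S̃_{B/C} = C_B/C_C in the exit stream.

8.15

Exit C_A = C_{A0}(1−X) = 3.04×0.384 = 1.167 mol/dm³.
Rates in a CSTR are evaluated at the outlet concentration: r_B = 0.423×1.167^2 = 0.5764, r_C = 0.0655×1.167^0.5 = 0.07077.
Overall selectivity = C_B/C_C = r_Bτ/(r_Cτ) = r_B/r_C = 8.15.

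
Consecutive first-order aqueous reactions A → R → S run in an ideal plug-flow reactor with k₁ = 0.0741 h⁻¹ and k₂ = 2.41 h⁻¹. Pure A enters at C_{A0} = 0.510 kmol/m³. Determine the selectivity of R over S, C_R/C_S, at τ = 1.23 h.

Solving the coupled first-order balances gives C_R(τ) = [k₁/(k₂−k₁)]·C_{A0}·(e^(−k₁τ) − e^(−k₂τ)).
e^(−k₁τ) = e^(−0.0741×1.23) = e^(−0.09114) = 0.9129; e^(−k₂τ) = e^(−2.964) = 0.05160.
C_R = 0.0741×0.510/(2.41−0.0741) × (0.9129−0.05160) = 0.01618×0.8613 = 0.01393 kmol/m³.
C_A = C_{A0}e^(−k₁τ) = 0.4656 kmol/m³, so C_S = C_{A0}−C_A−C_R = 0.03049 kmol/m³; C_R/C_S = 0.457.

0.457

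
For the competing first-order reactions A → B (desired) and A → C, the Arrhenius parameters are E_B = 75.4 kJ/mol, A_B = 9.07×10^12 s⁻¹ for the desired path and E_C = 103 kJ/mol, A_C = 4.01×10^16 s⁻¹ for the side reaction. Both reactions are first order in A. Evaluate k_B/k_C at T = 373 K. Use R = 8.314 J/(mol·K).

1.66

With equal orders, S_{B/C} = k_B/k_C = (A_B/A_C)·exp[(E_C−E_B)/(RT)].
(E_C−E_B)/(RT) = (103−75.4)×10³/(8.314×373) = 27600/3101 = 8.900.
k_B/k_C = (9.07×10^12/4.01×10^16)·exp(8.900) = 2.262×10^-4 × 7332 = 1.66.
Since E_B < E_C, lowering the temperature improves selectivity toward B.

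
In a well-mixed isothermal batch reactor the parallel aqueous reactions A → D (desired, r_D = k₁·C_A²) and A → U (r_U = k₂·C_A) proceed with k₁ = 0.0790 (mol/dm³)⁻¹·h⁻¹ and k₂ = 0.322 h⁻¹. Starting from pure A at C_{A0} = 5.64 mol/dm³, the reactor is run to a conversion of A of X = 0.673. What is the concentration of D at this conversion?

C_A = C_{A0}(1−X) = 1.844 mol/dm³.
Along a PFR/batch, dC_U/dC_A = −r_U/(r_D+r_U) = −k₂/(k₂+k₁·C_A).
Integrating from C_{A0} to C_A: C_U = (0.322/0.0790)·ln[(0.322+0.0790·5.64)/(0.322+0.0790·1.84)] = 4.076·ln(0.7676/0.4677) = 2.019 mol/dm³.
Then C_D = (C_{A0}−C_A) − C_U = 3.796 − 2.019 = 1.777 mol/dm³.

1.78 mol/dm³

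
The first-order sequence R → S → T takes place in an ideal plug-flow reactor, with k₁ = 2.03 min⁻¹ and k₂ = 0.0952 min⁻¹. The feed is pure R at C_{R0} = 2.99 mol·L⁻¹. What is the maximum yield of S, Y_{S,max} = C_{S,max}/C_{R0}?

At the optimum, C_{S,max}/C_{R0} = (k₁/k₂)^[k₂/(k₂−k₁)].
= (2.03/0.0952)^(0.0952/(0.0952−2.03)) = (21.32)^(-0.04920) = 0.8602.

0.860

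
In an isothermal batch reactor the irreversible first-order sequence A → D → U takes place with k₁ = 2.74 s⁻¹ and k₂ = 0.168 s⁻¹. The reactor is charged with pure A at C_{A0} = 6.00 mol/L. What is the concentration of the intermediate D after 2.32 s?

For first-order series with pure A initially, C_D(t) = k₁C_{A0}/(k₂−k₁)·(e^(−k₁t) − e^(−k₂t)).
e^(−k₁t) = e^(−2.74×2.32) = e^(−6.357) = 0.001735; e^(−k₂t) = e^(−0.3898) = 0.6772.
C_D = 2.74×6.00/(0.168−2.74) × (0.001735−0.6772) = (-6.392)×(-0.6755) = 4.318 mol/L.

4.32 mol/L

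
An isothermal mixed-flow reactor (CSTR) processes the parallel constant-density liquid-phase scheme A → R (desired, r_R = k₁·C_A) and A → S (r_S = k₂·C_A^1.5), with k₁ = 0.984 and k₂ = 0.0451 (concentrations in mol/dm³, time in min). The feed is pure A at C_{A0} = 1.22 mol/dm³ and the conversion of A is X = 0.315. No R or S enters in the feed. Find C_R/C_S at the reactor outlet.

23.9

Exit C_A = C_{A0}(1−X) = 1.22×0.685 = 0.8357 mol/dm³.
A CSTR operates uniformly at the exit composition, giving r_R = 0.8223 and r_S = 0.03445 (each k·C_A^n at C_A = 0.8357).
Overall selectivity = C_R/C_S = r_Rτ/(r_Sτ) = r_R/r_S = 23.9.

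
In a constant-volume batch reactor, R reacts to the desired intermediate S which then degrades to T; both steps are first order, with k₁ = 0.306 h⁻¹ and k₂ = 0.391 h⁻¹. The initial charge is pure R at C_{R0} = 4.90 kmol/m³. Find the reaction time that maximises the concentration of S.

For first-order series the maximum of C_S occurs at t_opt = ln(k₂/k₁)/(k₂−k₁).
= ln(0.391/0.306)/(0.391−0.306) = ln(1.278)/0.08500 = 0.2451/0.08500 = 2.88 h.

2.88 h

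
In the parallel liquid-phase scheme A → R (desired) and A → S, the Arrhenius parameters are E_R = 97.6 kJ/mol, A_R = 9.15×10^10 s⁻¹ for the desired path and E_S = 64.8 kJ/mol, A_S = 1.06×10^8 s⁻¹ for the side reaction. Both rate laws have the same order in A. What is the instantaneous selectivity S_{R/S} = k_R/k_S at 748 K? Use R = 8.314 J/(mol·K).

4.42

With equal orders, S_{R/S} = k_R/k_S = (A_R/A_S)·exp[(E_S−E_R)/(RT)].
(E_S−E_R)/(RT) = (64.8−97.6)×10³/(8.314×748) = -32800/6219 = -5.274.
k_R/k_S = (9.15×10^10/1.06×10^8)·exp(-5.274) = 863.2 × 0.005122 = 4.42.
Since E_R > E_S, raising the temperature improves selectivity toward R.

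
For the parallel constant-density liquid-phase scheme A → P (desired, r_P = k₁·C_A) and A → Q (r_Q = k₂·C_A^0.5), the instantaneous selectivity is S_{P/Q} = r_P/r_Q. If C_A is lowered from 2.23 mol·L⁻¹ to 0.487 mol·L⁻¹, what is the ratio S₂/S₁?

S_{P/Q} = (k₁/k₂)·C_A^0.5, so S₂/S₁ = (C_{A,2}/C_{A,1})^0.5.
= (0.487/2.23)^0.5 = (0.2184)^0.5 = 0.467.

0.467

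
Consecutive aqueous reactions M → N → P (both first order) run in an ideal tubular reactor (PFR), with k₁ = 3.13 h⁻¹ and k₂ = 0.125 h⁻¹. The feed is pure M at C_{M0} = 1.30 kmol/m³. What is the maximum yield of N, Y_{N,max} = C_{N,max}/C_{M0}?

Evaluating C_N at τ_opt = ln(k₂/k₁)/(k₂−k₁) gives C_{N,max}/C_{M0} = (k₁/k₂)^[k₂/(k₂−k₁)].
= (3.13/0.125)^(0.125/(0.125−3.13)) = (25.04)^(-0.04160) = 0.8746.

0.875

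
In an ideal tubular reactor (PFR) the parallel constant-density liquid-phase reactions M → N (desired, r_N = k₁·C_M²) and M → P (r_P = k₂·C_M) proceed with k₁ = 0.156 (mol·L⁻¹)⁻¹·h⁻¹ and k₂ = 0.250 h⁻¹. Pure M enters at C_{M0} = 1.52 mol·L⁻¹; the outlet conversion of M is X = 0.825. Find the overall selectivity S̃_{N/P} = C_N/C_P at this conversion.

0.524

C_M = C_{M0}(1−X) = 0.2660 mol·L⁻¹.
Along a PFR/batch, dC_P/dC_M = −r_P/(r_N+r_P) = −k₂/(k₂+k₁·C_M).
Integrating from C_{M0} to C_M: C_P = (0.250/0.156)·ln[(0.250+0.156·1.52)/(0.250+0.156·0.266)] = 1.603·ln(0.4871/0.2915) = 0.8229 mol·L⁻¹.
Then C_N = (C_{M0}−C_M) − C_P = 1.254 − 0.8229 = 0.4311 mol·L⁻¹.
S̃_{N/P} = C_N/C_P = 0.4311/0.8229 = 0.524.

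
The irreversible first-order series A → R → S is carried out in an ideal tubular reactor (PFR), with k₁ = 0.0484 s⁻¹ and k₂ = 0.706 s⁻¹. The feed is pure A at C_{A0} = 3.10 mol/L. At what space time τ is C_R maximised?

4.08 s

For first-order series the maximum of C_R occurs at τ_opt = ln(k₂/k₁)/(k₂−k₁).
= ln(0.706/0.0484)/(0.706−0.0484) = ln(14.59)/0.6576 = 2.680/0.6576 = 4.08 s.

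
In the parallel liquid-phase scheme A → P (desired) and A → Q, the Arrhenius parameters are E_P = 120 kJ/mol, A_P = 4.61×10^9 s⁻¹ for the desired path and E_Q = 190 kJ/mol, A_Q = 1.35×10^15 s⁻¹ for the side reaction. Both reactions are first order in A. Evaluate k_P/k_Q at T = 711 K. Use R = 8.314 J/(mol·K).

Since both paths have the same order in A, the concentration cancels and S_{P/Q} = k_P/k_Q = (A_P/A_Q)·exp[(E_Q−E_P)/(RT)].
(E_Q−E_P)/(RT) = (190−120)×10³/(8.314×711) = 70000/5911 = 11.84.
k_P/k_Q = (4.61×10^9/1.35×10^15)·exp(11.84) = 3.415×10^-6 × 1.389×10^5 = 0.474.

0.474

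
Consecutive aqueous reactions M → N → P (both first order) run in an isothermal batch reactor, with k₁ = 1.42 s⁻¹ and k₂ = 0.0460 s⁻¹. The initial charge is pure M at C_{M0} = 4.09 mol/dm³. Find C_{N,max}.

3.65 mol/dm³

At the optimum, C_{N,max}/C_{M0} = (k₁/k₂)^[k₂/(k₂−k₁)].
= (1.42/0.0460)^(0.0460/(0.0460−1.42)) = (30.87)^(-0.03348) = 0.8915.
C_{N,max} = 0.8915×4.09 = 3.65 mol/dm³.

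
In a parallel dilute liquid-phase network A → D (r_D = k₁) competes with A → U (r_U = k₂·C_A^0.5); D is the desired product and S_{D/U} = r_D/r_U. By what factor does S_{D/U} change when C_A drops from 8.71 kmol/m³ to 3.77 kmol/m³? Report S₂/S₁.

1.52

S_{D/U} = (k₁/k₂)·C_A^-0.5, so S₂/S₁ = (C_{A,2}/C_{A,1})^-0.5.
= (3.77/8.71)^(-0.5) = (0.4328)^(-0.5) = 1.52.
Selectivity toward D rises as C_A falls — low-concentration operation is favoured.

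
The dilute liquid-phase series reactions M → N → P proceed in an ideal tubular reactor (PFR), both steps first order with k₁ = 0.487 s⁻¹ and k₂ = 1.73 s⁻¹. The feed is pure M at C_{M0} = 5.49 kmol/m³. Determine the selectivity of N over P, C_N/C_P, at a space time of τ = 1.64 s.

0.386

The intermediate concentration in a first-order A→B→C sequence is C_N = k₁C_{M0}(e^(−k₁τ) − e^(−k₂τ))/(k₂−k₁).
e^(−k₁τ) = e^(−0.487×1.64) = e^(−0.7987) = 0.4499; e^(−k₂τ) = e^(−2.837) = 0.05859.
C_N = 0.487×5.49/(1.73−0.487) × (0.4499−0.05859) = 2.151×0.3913 = 0.8417 kmol/m³.
C_M = C_{M0}e^(−k₁τ) = 2.470 kmol/m³, so C_P = C_{M0}−C_M−C_N = 2.178 kmol/m³; C_N/C_P = 0.386.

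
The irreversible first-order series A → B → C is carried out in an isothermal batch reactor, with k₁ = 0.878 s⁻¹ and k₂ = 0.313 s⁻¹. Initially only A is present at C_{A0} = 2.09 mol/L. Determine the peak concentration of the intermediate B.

At the optimum, C_{B,max}/C_{A0} = (k₁/k₂)^[k₂/(k₂−k₁)].
= (0.878/0.313)^(0.313/(0.313−0.878)) = (2.805)^(-0.5540) = 0.5647.
C_{B,max} = 0.5647×2.09 = 1.18 mol/L.

1.18 mol/L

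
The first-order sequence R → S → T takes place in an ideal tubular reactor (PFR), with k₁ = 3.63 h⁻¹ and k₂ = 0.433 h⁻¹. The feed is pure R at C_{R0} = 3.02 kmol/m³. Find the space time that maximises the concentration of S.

The intermediate peaks when r₁ = r₂, i.e. k₁e^(−k₁τ) = k₂e^(−k₂τ), giving τ_opt = ln(k₂/k₁)/(k₂−k₁).
= ln(0.433/3.63)/(0.433−3.63) = ln(0.1193)/-3.197 = -2.126/-3.197 = 0.665 h.

0.665 h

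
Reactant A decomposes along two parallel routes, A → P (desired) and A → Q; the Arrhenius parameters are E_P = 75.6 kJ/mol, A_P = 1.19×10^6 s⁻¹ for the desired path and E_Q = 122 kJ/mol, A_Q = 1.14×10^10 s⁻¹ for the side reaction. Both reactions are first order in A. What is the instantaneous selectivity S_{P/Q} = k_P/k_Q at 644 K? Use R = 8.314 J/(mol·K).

Since both paths have the same order in A, the concentration cancels and S_{P/Q} = k_P/k_Q = (A_P/A_Q)·exp[(E_Q−E_P)/(RT)].
(E_Q−E_P)/(RT) = (122−75.6)×10³/(8.314×644) = 46400/5354 = 8.666.
k_P/k_Q = (1.19×10^6/1.14×10^10)·exp(8.666) = 1.044×10^-4 × 5803 = 0.606.

0.606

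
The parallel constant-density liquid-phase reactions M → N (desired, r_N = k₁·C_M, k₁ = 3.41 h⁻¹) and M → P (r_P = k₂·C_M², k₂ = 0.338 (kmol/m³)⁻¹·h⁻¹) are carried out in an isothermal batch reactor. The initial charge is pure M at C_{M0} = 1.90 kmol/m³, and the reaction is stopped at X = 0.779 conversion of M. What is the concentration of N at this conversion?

C_M = C_{M0}(1−X) = 0.4199 kmol/m³.
Along a PFR/batch, dC_N/dC_M = −r_N/(r_N+r_P) = −k₁/(k₁+k₂·C_M).
Integrating from C_{M0} to C_M: C_N = (3.41/0.338)·ln[(3.41+0.338·1.90)/(3.41+0.338·0.420)] = 10.09·ln(4.052/3.552) = 1.329 kmol/m³.

1.33 kmol/m³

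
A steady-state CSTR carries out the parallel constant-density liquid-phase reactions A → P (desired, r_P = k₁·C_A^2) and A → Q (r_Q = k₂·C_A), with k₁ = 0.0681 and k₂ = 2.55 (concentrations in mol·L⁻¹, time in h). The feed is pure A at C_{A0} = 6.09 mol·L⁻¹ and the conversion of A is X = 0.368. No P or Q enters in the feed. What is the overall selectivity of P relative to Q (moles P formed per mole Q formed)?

Exit C_A = C_{A0}(1−X) = 6.09×0.632 = 3.849 mol·L⁻¹.
A CSTR operates uniformly at the exit composition, giving r_P = 1.009 and r_Q = 9.815 (each k·C_A^n at C_A = 3.849).
Overall selectivity = C_P/C_Q = r_Pτ/(r_Qτ) = r_P/r_Q = 0.103.

0.103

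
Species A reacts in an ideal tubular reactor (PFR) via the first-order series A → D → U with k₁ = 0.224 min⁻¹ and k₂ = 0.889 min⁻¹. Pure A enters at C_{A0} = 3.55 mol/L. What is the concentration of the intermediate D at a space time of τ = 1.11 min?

Solving the coupled first-order balances gives C_D(τ) = [k₁/(k₂−k₁)]·C_{A0}·(e^(−k₁τ) − e^(−k₂τ)).
e^(−k₁τ) = e^(−0.224×1.11) = e^(−0.2486) = 0.7799; e^(−k₂τ) = e^(−0.9868) = 0.3728.
C_D = 0.224×3.55/(0.889−0.224) × (0.7799−0.3728) = 1.196×0.4071 = 0.4868 mol/L.

0.487 mol/L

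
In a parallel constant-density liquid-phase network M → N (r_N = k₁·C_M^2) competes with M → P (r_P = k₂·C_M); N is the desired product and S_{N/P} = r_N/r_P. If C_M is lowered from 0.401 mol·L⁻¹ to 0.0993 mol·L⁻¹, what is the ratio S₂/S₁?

0.248

S_{N/P} = (k₁/k₂)·C_M, so S₂/S₁ = (C_{M,2}/C_{M,1}).
= 0.0993/0.401 = 0.248.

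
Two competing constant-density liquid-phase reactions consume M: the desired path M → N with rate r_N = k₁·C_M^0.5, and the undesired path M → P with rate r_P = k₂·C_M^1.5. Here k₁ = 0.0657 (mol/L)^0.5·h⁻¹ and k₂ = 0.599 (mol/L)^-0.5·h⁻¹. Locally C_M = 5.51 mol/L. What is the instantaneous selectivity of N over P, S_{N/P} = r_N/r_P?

S_{N/P} = r_N/r_P = (k₁·C_M^0.5)/(k₂·C_M^1.5) = (k₁/k₂)·C_M⁻¹.
= (0.0657×5.510^0.5) / (0.599×5.510^1.5) = 0.1542/7.747 = 0.0199.
The undesired path is higher order in M, so low C_M (CSTR or dilute feed) favours N.

0.0199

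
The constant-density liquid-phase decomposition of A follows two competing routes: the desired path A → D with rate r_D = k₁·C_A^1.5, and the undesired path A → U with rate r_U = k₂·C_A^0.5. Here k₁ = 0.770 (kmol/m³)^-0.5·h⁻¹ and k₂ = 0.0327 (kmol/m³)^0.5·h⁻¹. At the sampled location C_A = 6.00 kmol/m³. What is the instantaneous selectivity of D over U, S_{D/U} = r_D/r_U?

141

S_{D/U} = r_D/r_U = (k₁·C_A^1.5)/(k₂·C_A^0.5) = (k₁/k₂)·C_A.
= (0.770×6.000^1.5) / (0.0327×6.000^0.5) = 11.32/0.08010 = 141.
Since the desired path is higher order in A, keeping C_A high (PFR or concentrated feed) favours D.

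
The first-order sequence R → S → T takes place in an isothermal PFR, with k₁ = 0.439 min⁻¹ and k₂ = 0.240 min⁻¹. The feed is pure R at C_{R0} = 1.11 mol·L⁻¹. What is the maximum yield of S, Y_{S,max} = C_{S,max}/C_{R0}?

Evaluating C_S at τ_opt = ln(k₂/k₁)/(k₂−k₁) gives C_{S,max}/C_{R0} = (k₁/k₂)^[k₂/(k₂−k₁)].
= (0.439/0.240)^(0.240/(0.240−0.439)) = (1.829)^(-1.206) = 0.4827.

0.483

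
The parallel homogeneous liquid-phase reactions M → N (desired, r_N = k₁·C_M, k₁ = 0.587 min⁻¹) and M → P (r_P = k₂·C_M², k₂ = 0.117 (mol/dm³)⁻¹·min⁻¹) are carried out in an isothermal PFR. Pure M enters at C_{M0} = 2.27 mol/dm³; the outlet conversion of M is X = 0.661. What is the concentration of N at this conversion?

C_M = C_{M0}(1−X) = 0.7695 mol/dm³.
Along a PFR/batch, dC_N/dC_M = −r_N/(r_N+r_P) = −k₁/(k₁+k₂·C_M).
Integrating from C_{M0} to C_M: C_N = (0.587/0.117)·ln[(0.587+0.117·2.27)/(0.587+0.117·0.770)] = 5.017·ln(0.8526/0.6770) = 1.157 mol/dm³.

1.16 mol/dm³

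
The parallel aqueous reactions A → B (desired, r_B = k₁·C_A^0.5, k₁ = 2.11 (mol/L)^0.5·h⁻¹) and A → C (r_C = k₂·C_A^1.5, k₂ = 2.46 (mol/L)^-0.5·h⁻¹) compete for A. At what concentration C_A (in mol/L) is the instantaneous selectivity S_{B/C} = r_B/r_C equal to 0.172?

4.99 mol/L

S_{B/C} = (k₁/k₂)·C_A⁻¹ ⇒ C_A = (S·k₂/k₁)^(-1).
= (0.172×2.46/2.11)^(-1) = (0.2005)^(-1) = 4.99 mol/L.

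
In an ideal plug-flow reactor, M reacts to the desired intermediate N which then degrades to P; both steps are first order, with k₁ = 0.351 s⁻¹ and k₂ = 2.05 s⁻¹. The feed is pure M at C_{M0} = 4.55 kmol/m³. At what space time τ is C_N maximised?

1.04 s

Setting dC_N/dτ = 0 gives τ_opt = ln(k₂/k₁)/(k₂−k₁).
= ln(2.05/0.351)/(2.05−0.351) = ln(5.840)/1.699 = 1.765/1.699 = 1.04 s.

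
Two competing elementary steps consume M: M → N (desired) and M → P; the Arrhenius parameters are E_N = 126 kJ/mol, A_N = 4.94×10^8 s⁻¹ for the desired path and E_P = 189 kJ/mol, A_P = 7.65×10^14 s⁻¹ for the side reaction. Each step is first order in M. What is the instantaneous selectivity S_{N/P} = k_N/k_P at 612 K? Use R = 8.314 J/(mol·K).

k_N/k_P = (A_N/A_P)·exp[−(E_N−E_P)/(RT)] = (A_N/A_P)·exp[(E_P−E_N)/(RT)].
(E_P−E_N)/(RT) = (189−126)×10³/(8.314×612) = 63000/5088 = 12.38.
k_N/k_P = (4.94×10^8/7.65×10^14)·exp(12.38) = 6.458×10^-7 × 2.384×10^5 = 0.154.
Since E_N < E_P, lowering the temperature improves selectivity toward N.

0.154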